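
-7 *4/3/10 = -14/15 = -0.93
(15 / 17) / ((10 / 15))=45 / 34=1.32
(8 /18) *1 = 0.44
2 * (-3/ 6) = -1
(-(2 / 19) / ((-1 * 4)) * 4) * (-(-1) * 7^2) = 98 / 19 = 5.16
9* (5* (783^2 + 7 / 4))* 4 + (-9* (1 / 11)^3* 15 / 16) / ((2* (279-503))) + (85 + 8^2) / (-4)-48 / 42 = 150409452322945 / 1362944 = 110356296.61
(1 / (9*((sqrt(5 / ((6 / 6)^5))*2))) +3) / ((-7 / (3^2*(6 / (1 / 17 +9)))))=-1377 / 539 - 51*sqrt(5) / 5390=-2.58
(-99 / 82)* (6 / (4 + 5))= -33 / 41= -0.80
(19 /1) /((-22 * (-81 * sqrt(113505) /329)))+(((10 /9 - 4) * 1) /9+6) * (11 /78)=19 * sqrt(113505) /614790+2530 /3159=0.81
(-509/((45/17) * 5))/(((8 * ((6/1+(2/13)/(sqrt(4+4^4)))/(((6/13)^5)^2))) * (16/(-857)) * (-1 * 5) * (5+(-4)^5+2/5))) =2335386690288/631900371197275895 - 389231115048 * sqrt(65)/533955813661698131275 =0.00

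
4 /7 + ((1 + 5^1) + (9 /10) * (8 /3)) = 314 /35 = 8.97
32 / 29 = 1.10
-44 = -44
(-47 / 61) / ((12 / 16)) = -188 / 183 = -1.03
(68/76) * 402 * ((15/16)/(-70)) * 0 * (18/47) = 0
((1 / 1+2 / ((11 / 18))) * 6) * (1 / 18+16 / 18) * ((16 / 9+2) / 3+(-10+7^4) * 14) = 722161768 / 891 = 810507.03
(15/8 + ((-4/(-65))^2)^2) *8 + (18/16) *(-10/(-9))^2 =5265971239/321311250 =16.39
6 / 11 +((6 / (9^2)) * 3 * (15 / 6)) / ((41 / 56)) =5294 / 4059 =1.30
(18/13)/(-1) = -18/13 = -1.38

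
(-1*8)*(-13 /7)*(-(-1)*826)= 12272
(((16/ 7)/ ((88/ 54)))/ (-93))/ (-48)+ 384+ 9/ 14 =3672573/ 9548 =384.64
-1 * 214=-214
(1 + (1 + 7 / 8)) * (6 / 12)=23 / 16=1.44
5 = 5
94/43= 2.19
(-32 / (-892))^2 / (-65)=-64 / 3232385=-0.00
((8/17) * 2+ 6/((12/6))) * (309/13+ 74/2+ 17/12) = 245.09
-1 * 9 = -9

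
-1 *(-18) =18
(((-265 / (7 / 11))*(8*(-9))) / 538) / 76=26235 / 35777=0.73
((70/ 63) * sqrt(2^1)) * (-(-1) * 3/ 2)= 5 * sqrt(2)/ 3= 2.36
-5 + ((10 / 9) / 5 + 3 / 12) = -163 / 36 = -4.53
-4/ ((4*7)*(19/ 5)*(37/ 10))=-50/ 4921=-0.01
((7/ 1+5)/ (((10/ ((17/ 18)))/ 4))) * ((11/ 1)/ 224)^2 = 2057/ 188160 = 0.01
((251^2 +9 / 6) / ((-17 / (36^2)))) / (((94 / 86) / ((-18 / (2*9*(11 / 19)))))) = 6064460280 / 799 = 7590062.93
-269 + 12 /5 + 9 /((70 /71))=-18023 /70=-257.47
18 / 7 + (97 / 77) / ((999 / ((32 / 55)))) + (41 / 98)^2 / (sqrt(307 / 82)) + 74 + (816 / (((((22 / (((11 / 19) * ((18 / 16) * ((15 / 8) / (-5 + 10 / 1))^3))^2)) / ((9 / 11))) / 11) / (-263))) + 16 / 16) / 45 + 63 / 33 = 1681 * sqrt(25174) / 2948428 + 34867740799358623 / 457570454077440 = 76.29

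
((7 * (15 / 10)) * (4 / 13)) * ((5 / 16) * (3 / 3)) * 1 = 105 / 104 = 1.01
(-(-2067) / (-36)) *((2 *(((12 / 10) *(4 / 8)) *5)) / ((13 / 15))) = -795 / 2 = -397.50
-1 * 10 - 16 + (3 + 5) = -18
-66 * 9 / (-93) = 198 / 31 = 6.39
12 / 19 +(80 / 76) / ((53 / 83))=2296 / 1007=2.28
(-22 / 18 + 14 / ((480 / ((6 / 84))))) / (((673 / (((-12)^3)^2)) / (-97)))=1767007872 / 3365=525113.78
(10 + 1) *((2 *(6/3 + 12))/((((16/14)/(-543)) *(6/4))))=-97559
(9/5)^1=9/5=1.80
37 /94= 0.39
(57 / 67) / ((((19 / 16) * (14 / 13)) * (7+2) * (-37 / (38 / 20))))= -988 / 260295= -0.00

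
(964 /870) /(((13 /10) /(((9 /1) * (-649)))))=-1876908 /377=-4978.54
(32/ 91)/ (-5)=-32/ 455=-0.07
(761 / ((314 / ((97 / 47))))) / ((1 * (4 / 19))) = 1402523 / 59032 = 23.76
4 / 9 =0.44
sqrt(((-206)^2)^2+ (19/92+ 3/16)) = 21 *sqrt(34562563519)/92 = 42436.00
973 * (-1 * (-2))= 1946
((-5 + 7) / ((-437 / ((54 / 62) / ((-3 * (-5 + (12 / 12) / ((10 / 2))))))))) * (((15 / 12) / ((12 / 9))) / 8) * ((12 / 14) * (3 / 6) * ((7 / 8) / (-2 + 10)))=-675 / 443908096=-0.00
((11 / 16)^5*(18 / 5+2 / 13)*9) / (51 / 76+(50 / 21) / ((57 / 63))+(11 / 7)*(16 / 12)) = 35278382601 / 36698521600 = 0.96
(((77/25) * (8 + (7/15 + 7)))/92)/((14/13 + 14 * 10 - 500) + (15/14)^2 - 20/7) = -11379368/7925434875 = -0.00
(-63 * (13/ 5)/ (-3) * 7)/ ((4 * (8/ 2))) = 1911/ 80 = 23.89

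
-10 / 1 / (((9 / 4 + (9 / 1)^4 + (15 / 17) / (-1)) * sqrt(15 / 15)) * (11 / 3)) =-680 / 1636217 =-0.00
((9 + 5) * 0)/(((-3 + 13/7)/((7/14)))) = 0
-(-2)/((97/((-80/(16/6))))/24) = -1440/97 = -14.85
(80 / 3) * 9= 240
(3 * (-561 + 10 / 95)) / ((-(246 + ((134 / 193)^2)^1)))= 1190887779 / 174442990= 6.83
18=18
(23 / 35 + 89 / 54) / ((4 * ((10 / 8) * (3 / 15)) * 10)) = 0.23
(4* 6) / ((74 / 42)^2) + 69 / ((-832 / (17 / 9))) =25882385 / 3417024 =7.57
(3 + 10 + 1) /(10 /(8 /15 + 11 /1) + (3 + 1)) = 2.88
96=96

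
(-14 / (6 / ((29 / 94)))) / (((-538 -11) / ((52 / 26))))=203 / 77409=0.00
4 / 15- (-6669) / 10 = 4003 / 6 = 667.17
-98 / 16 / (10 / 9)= -441 / 80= -5.51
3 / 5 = 0.60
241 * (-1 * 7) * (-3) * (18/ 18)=5061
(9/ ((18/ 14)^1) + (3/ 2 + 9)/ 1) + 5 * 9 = 125/ 2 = 62.50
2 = 2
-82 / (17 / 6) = -492 / 17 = -28.94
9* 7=63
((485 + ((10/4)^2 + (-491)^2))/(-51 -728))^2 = 933714431521/9709456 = 96165.47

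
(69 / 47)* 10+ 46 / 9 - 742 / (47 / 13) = -78442 / 423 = -185.44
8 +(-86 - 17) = -95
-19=-19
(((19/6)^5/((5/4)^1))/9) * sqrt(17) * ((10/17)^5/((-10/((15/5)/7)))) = -619024750 * sqrt(17)/7245530271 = -0.35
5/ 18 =0.28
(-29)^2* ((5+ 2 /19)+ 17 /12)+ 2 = 1251023 /228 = 5486.94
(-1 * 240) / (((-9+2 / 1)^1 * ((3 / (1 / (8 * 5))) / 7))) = 2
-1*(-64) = 64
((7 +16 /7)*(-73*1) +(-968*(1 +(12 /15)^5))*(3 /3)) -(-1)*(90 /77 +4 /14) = -472009239 /240625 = -1961.60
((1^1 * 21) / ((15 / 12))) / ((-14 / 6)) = -36 / 5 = -7.20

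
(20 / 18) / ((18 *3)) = 5 / 243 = 0.02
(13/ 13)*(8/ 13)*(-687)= -5496/ 13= -422.77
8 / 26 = 4 / 13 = 0.31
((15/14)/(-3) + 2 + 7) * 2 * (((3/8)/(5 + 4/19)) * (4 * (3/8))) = 209/112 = 1.87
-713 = -713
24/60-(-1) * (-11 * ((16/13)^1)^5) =-56929094/1856465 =-30.67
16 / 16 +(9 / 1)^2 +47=129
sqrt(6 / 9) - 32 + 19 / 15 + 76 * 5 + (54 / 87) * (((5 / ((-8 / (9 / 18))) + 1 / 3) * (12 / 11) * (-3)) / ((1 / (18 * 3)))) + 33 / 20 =sqrt(6) / 3 + 1334561 / 3828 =349.45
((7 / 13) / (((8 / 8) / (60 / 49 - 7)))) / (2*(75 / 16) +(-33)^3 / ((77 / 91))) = 2264 / 30912063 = 0.00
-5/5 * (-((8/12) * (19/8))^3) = 6859/1728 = 3.97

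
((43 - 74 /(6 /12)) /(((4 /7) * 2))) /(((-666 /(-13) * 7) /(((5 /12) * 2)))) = -2275 /10656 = -0.21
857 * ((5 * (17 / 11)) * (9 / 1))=655605 / 11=59600.45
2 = 2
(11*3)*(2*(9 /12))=99 /2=49.50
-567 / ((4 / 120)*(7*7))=-2430 / 7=-347.14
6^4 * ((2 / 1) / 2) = 1296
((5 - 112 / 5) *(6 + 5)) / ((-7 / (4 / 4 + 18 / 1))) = 519.51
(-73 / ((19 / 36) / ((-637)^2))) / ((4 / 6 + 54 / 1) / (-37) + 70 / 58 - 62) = 3432615840108 / 3808531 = 901296.55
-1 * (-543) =543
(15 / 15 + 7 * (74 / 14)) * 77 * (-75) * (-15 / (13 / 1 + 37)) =65835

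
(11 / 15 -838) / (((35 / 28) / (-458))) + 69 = 306843.51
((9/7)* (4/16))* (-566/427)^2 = 720801/1276303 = 0.56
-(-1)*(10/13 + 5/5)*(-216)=-382.15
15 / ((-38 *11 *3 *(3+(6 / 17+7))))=-85 / 73568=-0.00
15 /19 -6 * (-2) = 243 /19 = 12.79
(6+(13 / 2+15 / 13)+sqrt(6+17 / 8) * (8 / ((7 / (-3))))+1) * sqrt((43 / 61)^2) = 16383 / 1586- 258 * sqrt(130) / 427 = 3.44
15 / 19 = 0.79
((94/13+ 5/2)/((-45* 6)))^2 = 64009/49280400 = 0.00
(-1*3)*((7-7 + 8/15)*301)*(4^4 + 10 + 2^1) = -645344/5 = -129068.80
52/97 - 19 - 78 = -9357/97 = -96.46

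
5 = 5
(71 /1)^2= 5041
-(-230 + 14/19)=4356/19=229.26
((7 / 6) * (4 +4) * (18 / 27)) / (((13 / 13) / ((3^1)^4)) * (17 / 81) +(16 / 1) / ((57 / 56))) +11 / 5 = 5087381 / 1959875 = 2.60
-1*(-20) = 20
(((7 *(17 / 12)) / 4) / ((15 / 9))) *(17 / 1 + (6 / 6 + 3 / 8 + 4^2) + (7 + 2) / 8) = 8449 / 160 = 52.81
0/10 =0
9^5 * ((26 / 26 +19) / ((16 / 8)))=590490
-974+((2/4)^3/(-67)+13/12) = -1564453/1608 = -972.92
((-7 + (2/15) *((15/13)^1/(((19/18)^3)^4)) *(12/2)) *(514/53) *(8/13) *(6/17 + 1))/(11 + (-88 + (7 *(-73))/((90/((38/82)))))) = 65445128257053178991792160/99029399227762652248487251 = 0.66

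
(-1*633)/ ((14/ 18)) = -5697/ 7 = -813.86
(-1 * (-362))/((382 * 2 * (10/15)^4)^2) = 1187541/74713088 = 0.02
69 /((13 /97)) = 6693 /13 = 514.85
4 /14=2 /7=0.29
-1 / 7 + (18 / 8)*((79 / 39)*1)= 1607 / 364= 4.41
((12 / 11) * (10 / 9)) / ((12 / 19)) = 190 / 99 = 1.92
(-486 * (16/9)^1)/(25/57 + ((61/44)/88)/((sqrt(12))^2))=-84750336/43151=-1964.04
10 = 10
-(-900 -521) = 1421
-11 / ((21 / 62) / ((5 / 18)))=-1705 / 189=-9.02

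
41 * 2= 82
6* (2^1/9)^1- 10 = -26/3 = -8.67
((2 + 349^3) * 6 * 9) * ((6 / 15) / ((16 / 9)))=10329577893 / 20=516478894.65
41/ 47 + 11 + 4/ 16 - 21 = -1669/ 188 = -8.88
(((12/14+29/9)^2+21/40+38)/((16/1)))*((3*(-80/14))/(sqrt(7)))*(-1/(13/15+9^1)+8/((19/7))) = -70091786567*sqrt(7)/2916696384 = -63.58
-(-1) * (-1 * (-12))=12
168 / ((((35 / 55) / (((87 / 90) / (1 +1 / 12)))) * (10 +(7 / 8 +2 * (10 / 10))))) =122496 / 6695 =18.30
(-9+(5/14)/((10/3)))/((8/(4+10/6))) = -1411/224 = -6.30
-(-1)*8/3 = 8/3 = 2.67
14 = 14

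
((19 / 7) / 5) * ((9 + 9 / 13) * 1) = 342 / 65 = 5.26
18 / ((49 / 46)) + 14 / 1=1514 / 49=30.90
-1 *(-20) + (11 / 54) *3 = 371 / 18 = 20.61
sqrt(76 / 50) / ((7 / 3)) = 3 * sqrt(38) / 35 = 0.53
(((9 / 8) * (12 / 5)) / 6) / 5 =9 / 100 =0.09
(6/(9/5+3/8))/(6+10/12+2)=480/1537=0.31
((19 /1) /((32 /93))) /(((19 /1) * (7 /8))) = 93 /28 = 3.32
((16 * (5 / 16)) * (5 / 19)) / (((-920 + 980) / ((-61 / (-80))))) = 0.02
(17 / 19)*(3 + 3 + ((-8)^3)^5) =-598134325510042 / 19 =-31480753974212.74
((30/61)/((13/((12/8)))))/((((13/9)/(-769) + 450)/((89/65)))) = 5543721/32106731033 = 0.00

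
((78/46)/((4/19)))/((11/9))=6669/1012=6.59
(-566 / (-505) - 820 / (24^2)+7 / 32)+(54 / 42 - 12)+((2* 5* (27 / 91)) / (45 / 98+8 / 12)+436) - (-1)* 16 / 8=1883029242853 / 4380798240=429.84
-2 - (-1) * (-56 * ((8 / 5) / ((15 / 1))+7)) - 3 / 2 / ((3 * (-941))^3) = -399.97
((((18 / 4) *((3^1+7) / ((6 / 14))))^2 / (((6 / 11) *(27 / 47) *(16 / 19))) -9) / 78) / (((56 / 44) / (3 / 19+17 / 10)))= 46714753789 / 59754240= 781.78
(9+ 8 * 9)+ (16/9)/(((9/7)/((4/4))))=6673/81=82.38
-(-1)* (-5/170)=-1/34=-0.03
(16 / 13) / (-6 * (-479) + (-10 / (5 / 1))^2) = 0.00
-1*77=-77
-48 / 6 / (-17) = 8 / 17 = 0.47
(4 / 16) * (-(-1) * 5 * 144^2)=25920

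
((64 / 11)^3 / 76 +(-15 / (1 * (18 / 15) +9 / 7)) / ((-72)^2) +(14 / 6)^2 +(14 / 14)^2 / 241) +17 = 22941781939657 / 916245152064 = 25.04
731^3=390617891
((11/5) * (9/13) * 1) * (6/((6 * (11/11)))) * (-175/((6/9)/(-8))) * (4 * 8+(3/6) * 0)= 1330560/13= 102350.77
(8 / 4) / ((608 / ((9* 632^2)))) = 224676 / 19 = 11825.05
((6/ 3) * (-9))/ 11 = -18/ 11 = -1.64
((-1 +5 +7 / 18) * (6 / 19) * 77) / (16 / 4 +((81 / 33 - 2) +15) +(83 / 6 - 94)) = -133826 / 76133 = -1.76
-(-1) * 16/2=8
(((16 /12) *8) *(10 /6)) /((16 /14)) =140 /9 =15.56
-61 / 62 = -0.98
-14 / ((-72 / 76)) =14.78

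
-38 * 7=-266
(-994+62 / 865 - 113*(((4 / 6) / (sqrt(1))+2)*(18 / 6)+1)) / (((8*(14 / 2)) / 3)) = -5218359 / 48440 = -107.73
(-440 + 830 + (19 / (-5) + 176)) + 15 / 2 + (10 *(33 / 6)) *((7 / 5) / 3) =17861 / 30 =595.37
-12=-12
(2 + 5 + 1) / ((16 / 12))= 6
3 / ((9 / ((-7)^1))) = -7 / 3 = -2.33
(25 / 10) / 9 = 5 / 18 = 0.28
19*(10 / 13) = 190 / 13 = 14.62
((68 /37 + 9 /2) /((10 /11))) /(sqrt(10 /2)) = 5159 * sqrt(5) /3700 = 3.12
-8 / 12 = -2 / 3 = -0.67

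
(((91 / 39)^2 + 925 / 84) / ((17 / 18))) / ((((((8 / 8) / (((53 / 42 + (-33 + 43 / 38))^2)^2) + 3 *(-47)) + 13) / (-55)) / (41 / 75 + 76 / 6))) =98.93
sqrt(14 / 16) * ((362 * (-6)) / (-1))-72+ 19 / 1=-53+ 543 * sqrt(14)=1978.72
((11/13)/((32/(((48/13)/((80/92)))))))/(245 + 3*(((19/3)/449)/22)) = 162987/355653740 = 0.00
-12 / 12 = -1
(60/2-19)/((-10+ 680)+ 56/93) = 1023/62366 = 0.02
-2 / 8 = -1 / 4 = -0.25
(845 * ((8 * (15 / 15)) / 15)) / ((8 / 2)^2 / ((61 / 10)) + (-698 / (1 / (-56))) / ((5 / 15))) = 10309 / 2682474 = 0.00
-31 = -31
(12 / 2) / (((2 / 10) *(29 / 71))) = 2130 / 29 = 73.45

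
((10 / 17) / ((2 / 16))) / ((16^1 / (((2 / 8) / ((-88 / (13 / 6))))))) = -65 / 35904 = -0.00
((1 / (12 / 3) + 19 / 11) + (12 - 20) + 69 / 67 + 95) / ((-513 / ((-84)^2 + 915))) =-235003679 / 168036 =-1398.53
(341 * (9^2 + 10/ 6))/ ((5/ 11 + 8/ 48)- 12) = -1860496/ 751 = -2477.36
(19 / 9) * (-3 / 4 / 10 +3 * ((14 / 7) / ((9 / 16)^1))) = 24149 / 1080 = 22.36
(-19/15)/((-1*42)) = 19/630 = 0.03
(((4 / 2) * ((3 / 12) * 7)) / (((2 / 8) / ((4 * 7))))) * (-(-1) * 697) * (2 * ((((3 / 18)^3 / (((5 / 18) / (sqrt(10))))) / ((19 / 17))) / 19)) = 2322404 * sqrt(10) / 5415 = 1356.25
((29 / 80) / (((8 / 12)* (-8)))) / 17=-0.00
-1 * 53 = -53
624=624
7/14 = 1/2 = 0.50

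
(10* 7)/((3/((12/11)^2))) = 3360/121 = 27.77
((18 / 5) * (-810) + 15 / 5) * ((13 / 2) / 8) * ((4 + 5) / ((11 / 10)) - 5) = -1325415 / 176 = -7530.77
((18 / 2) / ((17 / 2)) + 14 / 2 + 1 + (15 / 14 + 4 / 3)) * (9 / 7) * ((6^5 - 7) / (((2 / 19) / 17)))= 18492796.45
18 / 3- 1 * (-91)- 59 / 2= 135 / 2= 67.50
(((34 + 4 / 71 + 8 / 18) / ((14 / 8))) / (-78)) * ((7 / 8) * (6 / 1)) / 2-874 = -14531659 / 16614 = -874.66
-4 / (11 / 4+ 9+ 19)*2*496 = -129.04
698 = 698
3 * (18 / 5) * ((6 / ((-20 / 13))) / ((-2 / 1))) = 1053 / 50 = 21.06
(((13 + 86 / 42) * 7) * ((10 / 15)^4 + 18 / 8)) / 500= 62647 / 121500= 0.52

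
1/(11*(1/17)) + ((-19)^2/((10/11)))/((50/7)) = 314267/5500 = 57.14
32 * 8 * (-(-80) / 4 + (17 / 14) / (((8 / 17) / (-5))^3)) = -10296765 / 28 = -367741.61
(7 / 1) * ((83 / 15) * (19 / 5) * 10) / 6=11039 / 45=245.31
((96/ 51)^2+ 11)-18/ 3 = 2469/ 289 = 8.54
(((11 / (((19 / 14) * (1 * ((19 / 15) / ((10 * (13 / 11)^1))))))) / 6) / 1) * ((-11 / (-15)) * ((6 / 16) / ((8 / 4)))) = 5005 / 2888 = 1.73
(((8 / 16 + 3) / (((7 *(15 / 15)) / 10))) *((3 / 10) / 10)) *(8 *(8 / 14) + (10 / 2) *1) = 201 / 140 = 1.44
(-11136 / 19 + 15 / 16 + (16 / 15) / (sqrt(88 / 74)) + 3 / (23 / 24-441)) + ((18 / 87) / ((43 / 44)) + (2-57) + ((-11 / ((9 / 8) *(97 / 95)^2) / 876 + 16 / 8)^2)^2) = -295638293877263635689646019240933632671229 / 473549574758409674818904675826838811088 + 8 *sqrt(407) / 165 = -623.32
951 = 951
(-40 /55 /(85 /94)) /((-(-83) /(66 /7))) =-4512 /49385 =-0.09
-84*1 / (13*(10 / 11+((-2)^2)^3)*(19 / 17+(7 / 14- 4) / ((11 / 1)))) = -484 / 3887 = -0.12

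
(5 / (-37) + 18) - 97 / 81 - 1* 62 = -45.33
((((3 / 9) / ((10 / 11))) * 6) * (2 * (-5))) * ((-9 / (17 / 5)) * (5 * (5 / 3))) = 8250 / 17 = 485.29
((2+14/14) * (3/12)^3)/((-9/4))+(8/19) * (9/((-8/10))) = -4339/912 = -4.76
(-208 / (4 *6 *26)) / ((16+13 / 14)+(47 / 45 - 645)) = 210 / 395027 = 0.00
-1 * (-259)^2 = -67081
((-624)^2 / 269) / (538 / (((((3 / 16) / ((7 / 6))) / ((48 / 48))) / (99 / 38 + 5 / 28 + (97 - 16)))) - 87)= 66583296 / 12897385499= 0.01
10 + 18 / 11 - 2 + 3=139 / 11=12.64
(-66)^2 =4356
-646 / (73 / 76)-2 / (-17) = -834486 / 1241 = -672.43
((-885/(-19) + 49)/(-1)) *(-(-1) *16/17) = -29056/323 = -89.96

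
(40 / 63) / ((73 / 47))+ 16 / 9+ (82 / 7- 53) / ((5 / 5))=-59939 / 1533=-39.10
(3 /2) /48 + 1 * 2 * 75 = 4801 /32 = 150.03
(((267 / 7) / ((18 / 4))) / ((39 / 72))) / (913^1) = 1424 / 83083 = 0.02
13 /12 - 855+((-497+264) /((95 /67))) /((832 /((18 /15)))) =-506342299 /592800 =-854.15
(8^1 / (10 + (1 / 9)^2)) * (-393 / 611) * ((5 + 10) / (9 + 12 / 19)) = -24193080 / 30226781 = -0.80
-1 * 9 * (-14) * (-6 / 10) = -378 / 5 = -75.60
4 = 4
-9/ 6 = -3/ 2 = -1.50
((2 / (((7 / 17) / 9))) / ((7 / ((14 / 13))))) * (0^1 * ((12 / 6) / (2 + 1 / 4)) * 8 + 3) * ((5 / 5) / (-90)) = -102 / 455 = -0.22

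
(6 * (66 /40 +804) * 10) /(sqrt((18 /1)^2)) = 5371 /2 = 2685.50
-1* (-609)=609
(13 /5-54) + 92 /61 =-15217 /305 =-49.89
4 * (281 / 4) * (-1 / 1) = -281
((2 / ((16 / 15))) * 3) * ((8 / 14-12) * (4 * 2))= -3600 / 7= -514.29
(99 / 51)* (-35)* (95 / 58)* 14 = -768075 / 493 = -1557.96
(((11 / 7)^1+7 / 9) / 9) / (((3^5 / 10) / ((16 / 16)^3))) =1480 / 137781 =0.01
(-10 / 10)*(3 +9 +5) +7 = -10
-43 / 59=-0.73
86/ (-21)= -86/ 21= -4.10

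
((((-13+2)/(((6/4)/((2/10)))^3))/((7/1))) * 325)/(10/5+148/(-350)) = -1430/1863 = -0.77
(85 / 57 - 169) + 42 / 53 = -503650 / 3021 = -166.72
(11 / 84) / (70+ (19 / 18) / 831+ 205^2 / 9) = 27423 / 992496806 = 0.00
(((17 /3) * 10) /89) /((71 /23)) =3910 /18957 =0.21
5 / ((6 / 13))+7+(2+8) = 167 / 6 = 27.83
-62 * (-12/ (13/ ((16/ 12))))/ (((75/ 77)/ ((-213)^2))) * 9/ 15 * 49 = 169807819104/ 1625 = 104497119.45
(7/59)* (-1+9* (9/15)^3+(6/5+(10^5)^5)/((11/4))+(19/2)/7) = 70000000000000000000000052697/162250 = 431432973805855161787365.50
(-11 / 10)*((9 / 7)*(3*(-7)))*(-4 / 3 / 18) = -11 / 5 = -2.20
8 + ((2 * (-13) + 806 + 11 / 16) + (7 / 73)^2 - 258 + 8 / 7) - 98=258936269 / 596848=433.84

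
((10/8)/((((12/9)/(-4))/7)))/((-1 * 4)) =105/16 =6.56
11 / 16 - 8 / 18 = 35 / 144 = 0.24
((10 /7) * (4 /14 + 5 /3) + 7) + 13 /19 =29252 /2793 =10.47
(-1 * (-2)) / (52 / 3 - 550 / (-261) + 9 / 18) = 1044 / 10409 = 0.10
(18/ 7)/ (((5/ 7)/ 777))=13986/ 5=2797.20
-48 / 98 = -24 / 49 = -0.49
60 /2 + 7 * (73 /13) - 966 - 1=-11670 /13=-897.69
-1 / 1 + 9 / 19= -10 / 19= -0.53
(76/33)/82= 38/1353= 0.03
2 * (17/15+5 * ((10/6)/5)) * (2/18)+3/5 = 11/9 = 1.22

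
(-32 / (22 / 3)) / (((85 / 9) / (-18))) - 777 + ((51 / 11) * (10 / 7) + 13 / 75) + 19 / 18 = -448167593 / 589050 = -760.83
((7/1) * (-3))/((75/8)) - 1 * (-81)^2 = -164081/25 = -6563.24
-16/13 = -1.23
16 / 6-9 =-19 / 3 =-6.33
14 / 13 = 1.08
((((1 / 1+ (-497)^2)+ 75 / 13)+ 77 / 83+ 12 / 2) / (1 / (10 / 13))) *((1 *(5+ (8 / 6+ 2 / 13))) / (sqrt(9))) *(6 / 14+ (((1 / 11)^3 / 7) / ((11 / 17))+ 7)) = 3052412.10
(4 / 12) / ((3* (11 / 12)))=0.12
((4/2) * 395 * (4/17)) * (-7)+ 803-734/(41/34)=-771481/697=-1106.86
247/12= 20.58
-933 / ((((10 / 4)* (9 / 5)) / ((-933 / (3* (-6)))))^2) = -30080231 / 243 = -123786.96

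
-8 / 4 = -2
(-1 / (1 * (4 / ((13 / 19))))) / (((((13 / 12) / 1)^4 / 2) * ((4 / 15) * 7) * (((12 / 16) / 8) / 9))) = -3732480 / 292201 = -12.77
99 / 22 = 9 / 2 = 4.50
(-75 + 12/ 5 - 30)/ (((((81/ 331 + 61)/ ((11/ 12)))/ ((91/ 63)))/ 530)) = -47664331/ 40544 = -1175.62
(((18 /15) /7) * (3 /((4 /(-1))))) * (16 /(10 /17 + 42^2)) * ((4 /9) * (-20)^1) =1088 /104993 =0.01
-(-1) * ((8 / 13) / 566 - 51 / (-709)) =190465 / 2608411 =0.07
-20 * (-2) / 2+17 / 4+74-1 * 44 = 217 / 4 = 54.25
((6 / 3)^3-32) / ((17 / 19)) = -456 / 17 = -26.82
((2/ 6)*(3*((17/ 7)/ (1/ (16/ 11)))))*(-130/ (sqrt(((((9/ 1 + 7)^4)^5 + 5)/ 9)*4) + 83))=225760/ 3182471388387228938501963 - 5440*sqrt(134325091068292130522909)/ 3182471388387228938501963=-0.00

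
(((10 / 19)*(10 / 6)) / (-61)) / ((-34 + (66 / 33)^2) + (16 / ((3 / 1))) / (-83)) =2075 / 4338137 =0.00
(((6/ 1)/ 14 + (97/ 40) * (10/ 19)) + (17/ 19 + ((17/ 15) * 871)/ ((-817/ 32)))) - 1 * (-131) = 94.94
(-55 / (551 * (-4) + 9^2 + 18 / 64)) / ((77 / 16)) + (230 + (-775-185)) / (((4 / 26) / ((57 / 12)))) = -42867700555 / 1901956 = -22538.74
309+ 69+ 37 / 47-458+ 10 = -3253 / 47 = -69.21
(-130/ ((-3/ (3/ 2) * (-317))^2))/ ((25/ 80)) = -104/ 100489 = -0.00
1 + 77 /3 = 26.67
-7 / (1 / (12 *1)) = -84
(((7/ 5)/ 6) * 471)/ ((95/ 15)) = 3297/ 190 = 17.35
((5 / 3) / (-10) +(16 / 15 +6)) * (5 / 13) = 2.65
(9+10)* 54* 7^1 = 7182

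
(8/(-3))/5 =-8/15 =-0.53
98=98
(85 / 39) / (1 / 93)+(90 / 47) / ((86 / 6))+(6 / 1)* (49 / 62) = 169056326 / 814463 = 207.57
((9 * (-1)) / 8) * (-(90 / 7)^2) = 18225 / 98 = 185.97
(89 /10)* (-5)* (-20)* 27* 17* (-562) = -229582620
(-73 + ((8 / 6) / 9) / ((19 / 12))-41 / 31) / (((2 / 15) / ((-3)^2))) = -2951160 / 589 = -5010.46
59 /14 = 4.21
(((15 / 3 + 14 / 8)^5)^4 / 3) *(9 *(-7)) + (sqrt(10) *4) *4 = -890214323779540273800183097221 / 1099511627776 + 16 *sqrt(10) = -809645210919861909.29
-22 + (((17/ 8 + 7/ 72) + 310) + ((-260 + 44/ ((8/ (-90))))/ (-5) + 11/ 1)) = 4070/ 9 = 452.22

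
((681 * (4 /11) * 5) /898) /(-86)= -3405 /212377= -0.02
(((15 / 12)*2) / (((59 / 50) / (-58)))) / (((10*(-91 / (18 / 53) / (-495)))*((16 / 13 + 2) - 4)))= 645975 / 21889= 29.51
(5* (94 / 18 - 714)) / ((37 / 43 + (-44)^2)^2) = -11794771 / 12485504205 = -0.00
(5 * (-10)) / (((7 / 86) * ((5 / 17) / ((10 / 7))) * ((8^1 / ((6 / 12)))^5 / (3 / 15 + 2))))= -40205 / 6422528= -0.01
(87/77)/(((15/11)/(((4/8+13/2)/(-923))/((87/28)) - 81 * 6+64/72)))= -23373062/58149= -401.95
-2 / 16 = -1 / 8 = -0.12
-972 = -972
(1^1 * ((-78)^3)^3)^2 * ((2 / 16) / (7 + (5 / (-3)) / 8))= 34262898771509640759766485629140992 / 163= 210201832954046875826788300000000.00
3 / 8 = 0.38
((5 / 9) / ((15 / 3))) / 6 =1 / 54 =0.02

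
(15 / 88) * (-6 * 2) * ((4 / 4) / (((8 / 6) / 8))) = -135 / 11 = -12.27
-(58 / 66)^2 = -841 / 1089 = -0.77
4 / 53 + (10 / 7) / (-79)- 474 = -13890784 / 29309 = -473.94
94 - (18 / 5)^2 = 2026 / 25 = 81.04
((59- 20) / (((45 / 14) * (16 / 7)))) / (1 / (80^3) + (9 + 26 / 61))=497369600 / 883200183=0.56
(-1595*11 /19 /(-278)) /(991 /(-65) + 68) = 1140425 /18111978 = 0.06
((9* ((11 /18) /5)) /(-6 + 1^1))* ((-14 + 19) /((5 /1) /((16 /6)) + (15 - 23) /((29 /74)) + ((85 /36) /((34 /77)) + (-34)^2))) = -2871 /2982730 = -0.00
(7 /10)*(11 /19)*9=693 /190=3.65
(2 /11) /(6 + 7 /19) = 38 /1331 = 0.03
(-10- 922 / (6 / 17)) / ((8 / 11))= -86537 / 24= -3605.71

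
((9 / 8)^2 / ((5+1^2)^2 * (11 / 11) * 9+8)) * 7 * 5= 2835 / 21248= 0.13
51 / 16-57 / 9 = -151 / 48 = -3.15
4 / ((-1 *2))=-2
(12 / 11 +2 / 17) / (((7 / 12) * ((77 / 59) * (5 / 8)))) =1280064 / 503965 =2.54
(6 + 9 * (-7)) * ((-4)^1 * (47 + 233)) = 63840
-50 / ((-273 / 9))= 150 / 91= 1.65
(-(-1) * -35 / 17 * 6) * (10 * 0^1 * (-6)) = 0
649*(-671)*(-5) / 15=435479 / 3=145159.67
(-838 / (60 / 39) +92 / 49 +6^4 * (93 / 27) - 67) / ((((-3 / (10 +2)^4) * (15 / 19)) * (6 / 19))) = -130898969664 / 1225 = -106856301.77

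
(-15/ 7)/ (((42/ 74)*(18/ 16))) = -1480/ 441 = -3.36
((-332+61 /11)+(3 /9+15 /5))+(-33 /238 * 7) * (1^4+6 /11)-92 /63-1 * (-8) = -440861 /1386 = -318.08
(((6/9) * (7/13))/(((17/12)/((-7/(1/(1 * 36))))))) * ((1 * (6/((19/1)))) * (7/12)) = -49392/4199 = -11.76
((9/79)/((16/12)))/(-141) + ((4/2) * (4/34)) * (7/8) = 51829/252484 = 0.21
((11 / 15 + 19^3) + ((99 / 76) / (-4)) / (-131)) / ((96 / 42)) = 28684122523 / 9557760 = 3001.13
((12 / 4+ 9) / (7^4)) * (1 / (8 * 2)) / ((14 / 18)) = 27 / 67228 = 0.00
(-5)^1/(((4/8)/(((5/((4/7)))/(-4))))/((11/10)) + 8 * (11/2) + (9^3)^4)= -385/21747074312409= -0.00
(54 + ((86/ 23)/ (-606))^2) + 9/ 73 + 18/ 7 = 1407034371970/ 24817717071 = 56.69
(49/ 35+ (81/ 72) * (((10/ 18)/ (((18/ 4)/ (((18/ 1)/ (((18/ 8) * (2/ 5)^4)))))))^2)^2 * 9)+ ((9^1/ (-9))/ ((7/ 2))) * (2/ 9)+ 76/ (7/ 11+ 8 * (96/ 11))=517368372356272441/ 23064539400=22431333.37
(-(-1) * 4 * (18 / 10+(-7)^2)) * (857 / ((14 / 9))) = 3918204 / 35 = 111948.69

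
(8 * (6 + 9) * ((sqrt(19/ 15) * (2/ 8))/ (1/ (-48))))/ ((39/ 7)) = -224 * sqrt(285)/ 13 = -290.89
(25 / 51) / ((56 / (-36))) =-75 / 238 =-0.32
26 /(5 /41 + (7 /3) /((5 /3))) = 205 /12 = 17.08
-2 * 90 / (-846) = 10 / 47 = 0.21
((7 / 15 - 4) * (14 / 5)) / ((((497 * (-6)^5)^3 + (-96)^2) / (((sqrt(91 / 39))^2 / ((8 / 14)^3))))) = 0.00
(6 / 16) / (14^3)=3 / 21952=0.00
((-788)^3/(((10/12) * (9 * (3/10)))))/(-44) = 4942463.35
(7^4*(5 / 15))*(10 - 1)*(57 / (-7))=-58653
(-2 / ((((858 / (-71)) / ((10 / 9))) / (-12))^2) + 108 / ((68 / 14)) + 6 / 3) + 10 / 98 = 30220246337 / 1379755377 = 21.90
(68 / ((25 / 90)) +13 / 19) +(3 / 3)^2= 23416 / 95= 246.48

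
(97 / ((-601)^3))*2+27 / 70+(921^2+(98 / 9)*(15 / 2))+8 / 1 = 38673018865926581 / 45587178210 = 848331.05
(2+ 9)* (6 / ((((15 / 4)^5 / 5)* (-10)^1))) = -11264 / 253125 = -0.04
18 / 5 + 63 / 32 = 891 / 160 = 5.57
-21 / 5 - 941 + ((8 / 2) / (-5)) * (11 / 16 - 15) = -3735 / 4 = -933.75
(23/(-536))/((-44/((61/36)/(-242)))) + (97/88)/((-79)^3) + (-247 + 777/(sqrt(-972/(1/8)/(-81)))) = -25021513515041333/101301670432512 + 259 * sqrt(6)/8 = -167.70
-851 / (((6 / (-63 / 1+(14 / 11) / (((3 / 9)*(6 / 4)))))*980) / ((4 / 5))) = 16169 / 2310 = 7.00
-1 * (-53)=53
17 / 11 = 1.55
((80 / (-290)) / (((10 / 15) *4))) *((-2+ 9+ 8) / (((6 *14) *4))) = -15 / 3248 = -0.00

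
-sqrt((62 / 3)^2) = -62 / 3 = -20.67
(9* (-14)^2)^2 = 3111696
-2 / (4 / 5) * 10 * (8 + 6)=-350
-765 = -765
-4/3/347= -4/1041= -0.00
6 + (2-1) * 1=7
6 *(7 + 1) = 48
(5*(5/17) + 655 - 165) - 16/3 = 24793/51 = 486.14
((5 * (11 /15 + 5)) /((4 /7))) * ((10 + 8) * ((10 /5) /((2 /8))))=7224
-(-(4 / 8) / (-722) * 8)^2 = -4 / 130321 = -0.00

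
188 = 188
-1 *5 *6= -30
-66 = -66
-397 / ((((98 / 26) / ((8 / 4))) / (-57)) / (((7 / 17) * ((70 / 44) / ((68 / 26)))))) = 19121505 / 6358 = 3007.47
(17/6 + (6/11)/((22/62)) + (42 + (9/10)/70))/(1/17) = 200362289/254100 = 788.52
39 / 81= 13 / 27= 0.48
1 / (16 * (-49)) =-1 / 784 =-0.00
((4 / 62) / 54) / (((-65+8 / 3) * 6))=-1 / 313038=-0.00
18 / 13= 1.38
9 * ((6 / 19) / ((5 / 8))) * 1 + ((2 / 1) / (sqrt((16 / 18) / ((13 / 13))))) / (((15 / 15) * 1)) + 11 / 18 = 7.28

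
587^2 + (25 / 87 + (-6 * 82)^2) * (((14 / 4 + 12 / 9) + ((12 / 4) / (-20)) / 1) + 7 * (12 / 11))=191020702663 / 57420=3326727.67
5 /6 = 0.83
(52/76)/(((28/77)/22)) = 1573/38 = 41.39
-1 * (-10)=10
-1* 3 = -3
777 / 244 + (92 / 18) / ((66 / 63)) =64925 / 8052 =8.06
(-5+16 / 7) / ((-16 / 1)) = 19 / 112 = 0.17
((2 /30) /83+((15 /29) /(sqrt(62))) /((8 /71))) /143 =1 /178035+1065 * sqrt(62) /2056912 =0.00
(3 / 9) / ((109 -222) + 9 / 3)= -1 / 330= -0.00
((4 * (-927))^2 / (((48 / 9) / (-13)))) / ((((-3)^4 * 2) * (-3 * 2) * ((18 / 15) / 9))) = 2068755 / 8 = 258594.38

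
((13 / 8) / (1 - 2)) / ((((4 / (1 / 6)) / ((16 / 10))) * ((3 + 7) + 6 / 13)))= -169 / 16320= -0.01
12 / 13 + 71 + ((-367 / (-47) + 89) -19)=91486 / 611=149.73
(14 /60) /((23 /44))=154 /345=0.45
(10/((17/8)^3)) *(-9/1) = -46080/4913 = -9.38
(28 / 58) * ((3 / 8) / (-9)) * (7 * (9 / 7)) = -21 / 116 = -0.18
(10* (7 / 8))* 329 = 11515 / 4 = 2878.75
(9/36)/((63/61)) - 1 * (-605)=152521/252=605.24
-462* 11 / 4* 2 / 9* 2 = -1694 / 3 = -564.67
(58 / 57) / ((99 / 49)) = 0.50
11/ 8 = 1.38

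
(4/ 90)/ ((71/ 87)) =58/ 1065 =0.05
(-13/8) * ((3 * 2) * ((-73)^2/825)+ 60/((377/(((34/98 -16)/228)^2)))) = -41793243748087/663592221600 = -62.98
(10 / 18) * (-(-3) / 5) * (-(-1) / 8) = 1 / 24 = 0.04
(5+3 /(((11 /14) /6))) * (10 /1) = 279.09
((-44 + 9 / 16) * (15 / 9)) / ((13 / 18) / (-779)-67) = 8121075 / 7515896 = 1.08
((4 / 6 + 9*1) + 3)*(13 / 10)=247 / 15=16.47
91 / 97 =0.94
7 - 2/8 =27/4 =6.75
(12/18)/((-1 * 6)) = -1/9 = -0.11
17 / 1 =17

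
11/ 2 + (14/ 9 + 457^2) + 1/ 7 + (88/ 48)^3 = 315799889/ 1512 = 208862.36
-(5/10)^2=-0.25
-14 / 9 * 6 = -28 / 3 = -9.33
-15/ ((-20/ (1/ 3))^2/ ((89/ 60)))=-89/ 14400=-0.01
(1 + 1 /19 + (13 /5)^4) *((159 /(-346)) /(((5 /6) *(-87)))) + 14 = 4258651531 /297884375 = 14.30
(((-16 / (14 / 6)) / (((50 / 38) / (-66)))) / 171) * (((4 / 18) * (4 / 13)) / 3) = 2816 / 61425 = 0.05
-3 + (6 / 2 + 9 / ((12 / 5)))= 15 / 4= 3.75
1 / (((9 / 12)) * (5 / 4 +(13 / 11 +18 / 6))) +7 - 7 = 176 / 717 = 0.25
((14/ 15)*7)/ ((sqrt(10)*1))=49*sqrt(10)/ 75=2.07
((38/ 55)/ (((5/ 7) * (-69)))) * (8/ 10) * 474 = -168112/ 31625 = -5.32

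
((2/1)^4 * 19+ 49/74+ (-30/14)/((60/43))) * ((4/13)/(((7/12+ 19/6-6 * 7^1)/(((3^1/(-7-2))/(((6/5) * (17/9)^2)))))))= 3140390/16542071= 0.19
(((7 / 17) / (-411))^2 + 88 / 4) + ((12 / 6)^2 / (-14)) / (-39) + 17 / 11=1150953474116 / 48866987169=23.55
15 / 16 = 0.94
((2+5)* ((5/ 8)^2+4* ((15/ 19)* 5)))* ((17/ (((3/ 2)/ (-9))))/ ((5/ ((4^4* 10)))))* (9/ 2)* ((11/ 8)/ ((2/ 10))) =-3476867625/ 19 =-182993032.89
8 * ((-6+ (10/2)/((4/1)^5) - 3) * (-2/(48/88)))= 101321/384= 263.86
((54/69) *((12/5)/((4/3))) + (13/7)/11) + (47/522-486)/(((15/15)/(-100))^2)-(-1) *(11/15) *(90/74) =-415514686708252/85512735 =-4859097.15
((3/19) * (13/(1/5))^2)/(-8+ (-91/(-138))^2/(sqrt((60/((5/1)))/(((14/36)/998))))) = -1585508551322941440/19013591848575631-4797336332880 * sqrt(10479)/19013591848575631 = -83.41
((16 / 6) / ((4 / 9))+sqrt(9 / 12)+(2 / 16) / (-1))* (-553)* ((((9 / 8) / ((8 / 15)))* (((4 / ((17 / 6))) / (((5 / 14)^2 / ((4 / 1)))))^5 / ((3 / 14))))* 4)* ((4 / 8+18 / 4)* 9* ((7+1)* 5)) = -44940307398145310.94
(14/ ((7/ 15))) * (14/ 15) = 28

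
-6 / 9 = -0.67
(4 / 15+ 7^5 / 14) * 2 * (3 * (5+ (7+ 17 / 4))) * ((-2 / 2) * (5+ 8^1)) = -6087887 / 4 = -1521971.75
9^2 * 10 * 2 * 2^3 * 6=77760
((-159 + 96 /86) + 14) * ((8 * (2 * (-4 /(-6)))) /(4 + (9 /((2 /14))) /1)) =-197984 /8643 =-22.91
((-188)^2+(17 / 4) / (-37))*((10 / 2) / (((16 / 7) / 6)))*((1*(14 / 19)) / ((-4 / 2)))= -3844707825 / 22496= -170906.29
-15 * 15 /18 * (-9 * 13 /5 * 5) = 2925 /2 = 1462.50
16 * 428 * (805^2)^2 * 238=684422424212240000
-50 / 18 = -25 / 9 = -2.78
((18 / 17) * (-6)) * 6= -648 / 17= -38.12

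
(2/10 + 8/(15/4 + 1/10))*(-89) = -78053/385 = -202.74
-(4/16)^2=-1/16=-0.06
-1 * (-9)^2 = -81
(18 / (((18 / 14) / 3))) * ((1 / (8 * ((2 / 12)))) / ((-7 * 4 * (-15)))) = 3 / 40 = 0.08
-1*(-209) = 209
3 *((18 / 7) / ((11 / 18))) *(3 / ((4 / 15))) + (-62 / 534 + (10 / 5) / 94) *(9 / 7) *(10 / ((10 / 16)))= 45112785 / 322091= 140.06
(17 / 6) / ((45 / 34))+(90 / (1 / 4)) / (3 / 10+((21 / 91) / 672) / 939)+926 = 1178372414543 / 553710195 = 2128.14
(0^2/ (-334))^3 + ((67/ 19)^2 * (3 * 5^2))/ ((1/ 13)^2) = 56898075/ 361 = 157612.40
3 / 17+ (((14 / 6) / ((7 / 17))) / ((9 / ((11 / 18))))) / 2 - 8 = -126097 / 16524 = -7.63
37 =37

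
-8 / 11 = -0.73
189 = 189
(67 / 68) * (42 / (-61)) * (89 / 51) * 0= 0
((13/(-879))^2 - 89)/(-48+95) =-68764880/36314127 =-1.89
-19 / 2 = -9.50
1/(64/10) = 5/32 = 0.16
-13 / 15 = -0.87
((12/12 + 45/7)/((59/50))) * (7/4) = 650/59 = 11.02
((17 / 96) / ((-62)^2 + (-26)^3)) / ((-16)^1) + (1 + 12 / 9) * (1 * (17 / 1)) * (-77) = -21474357925 / 7030784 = -3054.33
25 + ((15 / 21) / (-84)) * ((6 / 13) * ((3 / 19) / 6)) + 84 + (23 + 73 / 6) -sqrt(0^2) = 20938175 / 145236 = 144.17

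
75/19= 3.95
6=6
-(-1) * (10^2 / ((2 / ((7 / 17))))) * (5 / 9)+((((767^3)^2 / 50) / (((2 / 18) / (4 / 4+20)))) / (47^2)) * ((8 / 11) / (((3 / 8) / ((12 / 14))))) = 53827889556131819019746 / 92943675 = 579145267885435.12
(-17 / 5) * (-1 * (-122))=-2074 / 5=-414.80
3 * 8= 24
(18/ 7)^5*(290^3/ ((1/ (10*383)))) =176504301236160000/ 16807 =10501832643312.91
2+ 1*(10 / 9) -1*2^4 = -12.89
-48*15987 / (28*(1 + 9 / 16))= -3069504 / 175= -17540.02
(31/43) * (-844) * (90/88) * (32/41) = -9419040/19393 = -485.69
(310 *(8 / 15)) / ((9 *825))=0.02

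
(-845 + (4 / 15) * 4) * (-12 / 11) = 50636 / 55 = 920.65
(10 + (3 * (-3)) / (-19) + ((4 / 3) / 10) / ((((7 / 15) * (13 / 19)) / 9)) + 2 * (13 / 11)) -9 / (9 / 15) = 30346 / 19019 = 1.60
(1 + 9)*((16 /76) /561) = 40 /10659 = 0.00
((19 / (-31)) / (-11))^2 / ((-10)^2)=0.00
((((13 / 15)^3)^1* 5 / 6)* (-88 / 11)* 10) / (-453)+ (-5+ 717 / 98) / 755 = 1777609 / 17979570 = 0.10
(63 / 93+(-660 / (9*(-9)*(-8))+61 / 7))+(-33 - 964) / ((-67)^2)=428764367 / 52602102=8.15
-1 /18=-0.06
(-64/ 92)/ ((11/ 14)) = -224/ 253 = -0.89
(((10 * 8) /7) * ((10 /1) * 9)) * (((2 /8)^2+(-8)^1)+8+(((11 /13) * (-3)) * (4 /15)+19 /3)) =76470 /13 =5882.31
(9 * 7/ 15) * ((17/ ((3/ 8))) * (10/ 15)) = 1904/ 15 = 126.93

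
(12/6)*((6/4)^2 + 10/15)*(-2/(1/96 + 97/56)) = -7840/1171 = -6.70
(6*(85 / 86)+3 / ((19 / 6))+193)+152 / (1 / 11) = 1529324 / 817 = 1871.88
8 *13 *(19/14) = 988/7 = 141.14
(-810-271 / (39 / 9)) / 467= -11343 / 6071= -1.87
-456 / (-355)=456 / 355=1.28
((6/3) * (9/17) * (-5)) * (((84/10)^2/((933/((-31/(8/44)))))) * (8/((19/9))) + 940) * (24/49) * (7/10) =-28434933792/17579275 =-1617.53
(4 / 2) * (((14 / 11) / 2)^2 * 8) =784 / 121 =6.48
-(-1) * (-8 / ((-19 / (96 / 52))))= 192 / 247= 0.78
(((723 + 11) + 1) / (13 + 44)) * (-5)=-1225 / 19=-64.47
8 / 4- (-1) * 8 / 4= 4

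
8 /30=4 /15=0.27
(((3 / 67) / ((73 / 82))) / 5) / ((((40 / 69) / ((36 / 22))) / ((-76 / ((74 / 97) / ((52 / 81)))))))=-90373348 / 49765925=-1.82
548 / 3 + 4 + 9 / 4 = 2267 / 12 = 188.92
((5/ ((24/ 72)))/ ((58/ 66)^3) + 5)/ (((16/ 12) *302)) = 247875/ 3682739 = 0.07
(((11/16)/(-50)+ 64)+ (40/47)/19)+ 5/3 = 140803331/2143200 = 65.70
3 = 3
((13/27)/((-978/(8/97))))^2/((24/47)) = 0.00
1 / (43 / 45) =45 / 43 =1.05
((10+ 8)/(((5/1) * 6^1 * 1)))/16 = 3/80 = 0.04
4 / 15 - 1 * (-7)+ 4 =169 / 15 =11.27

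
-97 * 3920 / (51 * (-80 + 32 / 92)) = 1093190 / 11679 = 93.60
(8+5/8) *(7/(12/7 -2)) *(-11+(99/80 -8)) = 4804401/1280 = 3753.44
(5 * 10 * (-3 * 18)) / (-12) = 225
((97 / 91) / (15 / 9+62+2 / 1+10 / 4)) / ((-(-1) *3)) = 194 / 37219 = 0.01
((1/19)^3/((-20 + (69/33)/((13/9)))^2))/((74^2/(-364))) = -265837/9441493770877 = -0.00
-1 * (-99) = 99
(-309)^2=95481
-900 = -900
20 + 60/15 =24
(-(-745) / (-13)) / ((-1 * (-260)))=-149 / 676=-0.22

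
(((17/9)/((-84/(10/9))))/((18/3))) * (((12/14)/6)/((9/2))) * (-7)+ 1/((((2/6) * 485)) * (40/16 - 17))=644401/1291926510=0.00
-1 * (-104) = 104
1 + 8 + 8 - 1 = 16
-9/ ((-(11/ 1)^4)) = 9/ 14641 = 0.00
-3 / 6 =-1 / 2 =-0.50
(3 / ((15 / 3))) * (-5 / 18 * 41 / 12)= -41 / 72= -0.57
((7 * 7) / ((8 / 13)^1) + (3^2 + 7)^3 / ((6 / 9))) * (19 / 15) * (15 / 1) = 945991 / 8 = 118248.88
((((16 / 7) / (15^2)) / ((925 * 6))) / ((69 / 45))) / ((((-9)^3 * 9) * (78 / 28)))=-16 / 244972157625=-0.00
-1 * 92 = -92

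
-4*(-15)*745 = 44700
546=546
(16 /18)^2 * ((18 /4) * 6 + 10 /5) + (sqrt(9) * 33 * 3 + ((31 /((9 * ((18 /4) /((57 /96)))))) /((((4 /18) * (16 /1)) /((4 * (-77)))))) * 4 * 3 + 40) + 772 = 1709389 /2592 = 659.49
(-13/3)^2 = 169/9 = 18.78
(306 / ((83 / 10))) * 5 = 15300 / 83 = 184.34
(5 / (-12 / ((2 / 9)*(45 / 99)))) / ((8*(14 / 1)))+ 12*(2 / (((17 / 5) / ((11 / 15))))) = 5854039 / 1130976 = 5.18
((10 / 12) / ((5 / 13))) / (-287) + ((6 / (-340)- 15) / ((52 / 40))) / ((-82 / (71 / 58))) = 3639889 / 22072596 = 0.16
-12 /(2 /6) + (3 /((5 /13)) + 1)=-136 /5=-27.20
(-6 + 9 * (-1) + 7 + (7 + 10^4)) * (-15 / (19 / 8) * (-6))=7199280 / 19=378909.47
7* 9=63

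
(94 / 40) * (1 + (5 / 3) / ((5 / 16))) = 893 / 60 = 14.88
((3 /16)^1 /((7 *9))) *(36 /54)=1 /504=0.00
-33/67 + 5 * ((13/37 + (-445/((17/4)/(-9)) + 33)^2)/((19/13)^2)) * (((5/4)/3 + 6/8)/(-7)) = -287955524784682/775894773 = -371127.03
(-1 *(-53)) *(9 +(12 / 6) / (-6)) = 1378 / 3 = 459.33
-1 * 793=-793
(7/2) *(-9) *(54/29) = -1701/29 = -58.66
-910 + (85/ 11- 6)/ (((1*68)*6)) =-4084061/ 4488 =-910.00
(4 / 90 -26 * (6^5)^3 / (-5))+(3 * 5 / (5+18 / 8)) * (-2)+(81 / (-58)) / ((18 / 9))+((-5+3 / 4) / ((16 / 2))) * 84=25525402442145977 / 10440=2444961919745.78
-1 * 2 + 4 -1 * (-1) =3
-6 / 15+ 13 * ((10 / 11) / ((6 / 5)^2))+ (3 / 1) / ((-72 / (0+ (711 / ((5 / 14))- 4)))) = -74.98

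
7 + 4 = 11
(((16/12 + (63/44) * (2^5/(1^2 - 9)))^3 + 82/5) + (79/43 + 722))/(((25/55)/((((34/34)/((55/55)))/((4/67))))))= 84821248126/3512025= 24151.66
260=260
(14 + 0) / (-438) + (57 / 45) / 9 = 1072 / 9855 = 0.11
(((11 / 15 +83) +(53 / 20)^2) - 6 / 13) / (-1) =-1408591 / 15600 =-90.29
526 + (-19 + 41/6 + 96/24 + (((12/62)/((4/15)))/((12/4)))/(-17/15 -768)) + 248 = 765.83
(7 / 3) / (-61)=-7 / 183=-0.04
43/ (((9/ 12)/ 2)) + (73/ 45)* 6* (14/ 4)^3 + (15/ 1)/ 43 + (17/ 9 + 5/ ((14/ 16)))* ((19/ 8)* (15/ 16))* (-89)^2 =25934447661/ 192640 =134626.49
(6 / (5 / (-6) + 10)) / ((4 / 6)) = 54 / 55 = 0.98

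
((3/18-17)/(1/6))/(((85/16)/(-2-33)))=11312/17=665.41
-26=-26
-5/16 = -0.31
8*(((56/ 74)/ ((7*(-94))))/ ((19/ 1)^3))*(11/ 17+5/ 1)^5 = -0.01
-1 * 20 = -20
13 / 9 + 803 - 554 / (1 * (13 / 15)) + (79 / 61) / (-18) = 2357233 / 14274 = 165.14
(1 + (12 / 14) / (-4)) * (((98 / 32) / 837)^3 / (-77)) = -2401 / 4803594264576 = -0.00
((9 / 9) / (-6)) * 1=-0.17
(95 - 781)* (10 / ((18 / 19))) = -7241.11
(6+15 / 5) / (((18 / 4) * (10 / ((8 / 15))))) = 8 / 75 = 0.11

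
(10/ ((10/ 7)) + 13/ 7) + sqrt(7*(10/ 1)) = sqrt(70) + 62/ 7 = 17.22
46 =46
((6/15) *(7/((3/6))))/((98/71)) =142/35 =4.06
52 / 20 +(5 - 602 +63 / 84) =-11873 / 20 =-593.65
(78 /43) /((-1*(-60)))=13 /430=0.03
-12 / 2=-6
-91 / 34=-2.68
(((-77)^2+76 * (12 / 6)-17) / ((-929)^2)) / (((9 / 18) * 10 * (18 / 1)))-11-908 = -35691057523 / 38836845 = -919.00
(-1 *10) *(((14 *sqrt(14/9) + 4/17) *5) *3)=-700 *sqrt(14) - 600/17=-2654.45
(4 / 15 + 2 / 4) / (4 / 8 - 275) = -23 / 8235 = -0.00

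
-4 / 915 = -0.00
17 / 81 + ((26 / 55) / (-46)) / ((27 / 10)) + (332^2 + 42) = 2259685361 / 20493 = 110266.21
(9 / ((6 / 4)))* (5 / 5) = 6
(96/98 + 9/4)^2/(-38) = -400689/1459808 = -0.27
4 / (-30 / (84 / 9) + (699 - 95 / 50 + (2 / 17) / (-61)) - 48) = 36295 / 5860588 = 0.01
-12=-12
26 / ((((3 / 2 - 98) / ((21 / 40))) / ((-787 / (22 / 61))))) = 13105911 / 42460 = 308.66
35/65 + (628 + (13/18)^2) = 2649601/4212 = 629.06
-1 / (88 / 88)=-1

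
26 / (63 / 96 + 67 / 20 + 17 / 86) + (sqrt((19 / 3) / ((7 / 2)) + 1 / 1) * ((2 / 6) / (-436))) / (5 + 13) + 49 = 1596107 / 28923 - sqrt(1239) / 494424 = 55.18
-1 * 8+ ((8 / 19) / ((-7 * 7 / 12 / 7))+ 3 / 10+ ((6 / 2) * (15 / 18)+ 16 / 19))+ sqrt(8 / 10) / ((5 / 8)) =-3378 / 665+ 16 * sqrt(5) / 25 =-3.65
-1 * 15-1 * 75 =-90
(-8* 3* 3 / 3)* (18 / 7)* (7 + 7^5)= -1037664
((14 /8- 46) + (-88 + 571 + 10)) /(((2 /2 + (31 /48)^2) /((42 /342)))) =482496 /12407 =38.89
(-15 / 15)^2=1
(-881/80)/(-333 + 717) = -881/30720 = -0.03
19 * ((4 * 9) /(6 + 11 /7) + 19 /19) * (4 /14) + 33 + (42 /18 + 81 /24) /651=53202517 /828072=64.25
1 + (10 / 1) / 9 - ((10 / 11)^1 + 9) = -772 / 99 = -7.80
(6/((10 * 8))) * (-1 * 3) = -9/40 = -0.22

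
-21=-21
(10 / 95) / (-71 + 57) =-0.01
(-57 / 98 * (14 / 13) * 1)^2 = 3249 / 8281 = 0.39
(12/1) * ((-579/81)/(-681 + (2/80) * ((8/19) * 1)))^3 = 6163717745375/444121766972601606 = 0.00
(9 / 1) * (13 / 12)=39 / 4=9.75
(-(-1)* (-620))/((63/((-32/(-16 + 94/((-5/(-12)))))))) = 12400/8253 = 1.50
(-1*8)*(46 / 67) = -368 / 67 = -5.49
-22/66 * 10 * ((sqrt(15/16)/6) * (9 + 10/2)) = -35 * sqrt(15)/18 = -7.53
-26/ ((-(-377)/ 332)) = -664/ 29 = -22.90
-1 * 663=-663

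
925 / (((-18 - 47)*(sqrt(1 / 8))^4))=-11840 / 13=-910.77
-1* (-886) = 886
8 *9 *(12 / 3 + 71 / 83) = 29016 / 83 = 349.59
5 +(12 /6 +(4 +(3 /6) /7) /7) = 743 /98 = 7.58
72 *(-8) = -576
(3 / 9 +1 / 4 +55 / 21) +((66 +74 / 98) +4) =43487 / 588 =73.96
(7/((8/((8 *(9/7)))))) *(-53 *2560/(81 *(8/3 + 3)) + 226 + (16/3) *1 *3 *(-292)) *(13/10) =-55476.71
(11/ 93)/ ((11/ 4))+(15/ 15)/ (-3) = -9/ 31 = -0.29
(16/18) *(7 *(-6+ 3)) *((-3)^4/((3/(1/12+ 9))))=-4578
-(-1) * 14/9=14/9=1.56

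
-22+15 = -7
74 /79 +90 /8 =12.19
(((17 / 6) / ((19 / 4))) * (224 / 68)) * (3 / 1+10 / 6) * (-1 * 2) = -3136 / 171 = -18.34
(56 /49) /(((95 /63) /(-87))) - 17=-7879 /95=-82.94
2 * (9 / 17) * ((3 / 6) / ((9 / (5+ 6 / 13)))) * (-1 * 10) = -3.21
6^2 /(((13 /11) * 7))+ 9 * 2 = 22.35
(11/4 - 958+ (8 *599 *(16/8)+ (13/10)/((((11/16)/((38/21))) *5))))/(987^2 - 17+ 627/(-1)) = 199339933/22488427500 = 0.01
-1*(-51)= 51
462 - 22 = 440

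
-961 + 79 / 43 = -41244 / 43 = -959.16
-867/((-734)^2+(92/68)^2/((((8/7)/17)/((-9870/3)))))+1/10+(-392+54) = -103208674327/305439730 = -337.90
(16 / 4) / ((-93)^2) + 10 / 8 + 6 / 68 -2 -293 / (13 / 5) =-866669509 / 7645716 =-113.35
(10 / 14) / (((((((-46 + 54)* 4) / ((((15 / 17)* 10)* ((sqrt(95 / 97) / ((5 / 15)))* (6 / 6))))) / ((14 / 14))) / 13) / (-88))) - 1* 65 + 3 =-160875* sqrt(9215) / 23086 - 62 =-730.94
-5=-5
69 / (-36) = -1.92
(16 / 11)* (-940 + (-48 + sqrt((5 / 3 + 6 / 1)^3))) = -1406.21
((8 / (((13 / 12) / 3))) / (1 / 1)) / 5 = 288 / 65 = 4.43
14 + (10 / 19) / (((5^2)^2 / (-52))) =33146 / 2375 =13.96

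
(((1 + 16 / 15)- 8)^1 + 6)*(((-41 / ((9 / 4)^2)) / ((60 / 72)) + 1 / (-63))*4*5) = -36796 / 2835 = -12.98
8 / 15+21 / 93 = 353 / 465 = 0.76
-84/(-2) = 42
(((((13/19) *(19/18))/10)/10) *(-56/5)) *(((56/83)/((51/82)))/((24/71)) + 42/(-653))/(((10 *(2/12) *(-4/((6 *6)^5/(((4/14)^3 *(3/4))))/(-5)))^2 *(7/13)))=-365700842164523729469505536/115172875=-3175234117968521055.58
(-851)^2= 724201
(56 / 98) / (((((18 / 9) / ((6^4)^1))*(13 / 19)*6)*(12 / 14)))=1368 / 13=105.23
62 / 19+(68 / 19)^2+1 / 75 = 435511 / 27075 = 16.09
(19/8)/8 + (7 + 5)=787/64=12.30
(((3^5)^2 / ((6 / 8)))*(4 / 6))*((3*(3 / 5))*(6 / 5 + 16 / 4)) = 491287.68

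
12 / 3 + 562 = 566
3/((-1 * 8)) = -3/8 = -0.38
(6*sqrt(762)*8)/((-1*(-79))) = 48*sqrt(762)/79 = 16.77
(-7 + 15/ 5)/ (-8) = 1/ 2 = 0.50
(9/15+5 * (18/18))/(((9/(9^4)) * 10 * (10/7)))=35721/125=285.77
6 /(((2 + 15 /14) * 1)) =84 /43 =1.95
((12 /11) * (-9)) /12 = -0.82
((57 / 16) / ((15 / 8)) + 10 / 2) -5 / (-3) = 257 / 30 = 8.57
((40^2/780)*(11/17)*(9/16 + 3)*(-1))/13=-1045/2873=-0.36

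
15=15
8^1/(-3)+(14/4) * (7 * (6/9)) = 41/3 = 13.67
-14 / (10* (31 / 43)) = -301 / 155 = -1.94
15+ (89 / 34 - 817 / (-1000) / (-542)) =162315111 / 9214000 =17.62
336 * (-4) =-1344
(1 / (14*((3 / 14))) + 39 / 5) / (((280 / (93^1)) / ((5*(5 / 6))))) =1891 / 168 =11.26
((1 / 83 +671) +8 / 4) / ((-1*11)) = -55860 / 913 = -61.18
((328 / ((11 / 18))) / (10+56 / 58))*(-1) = -28536 / 583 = -48.95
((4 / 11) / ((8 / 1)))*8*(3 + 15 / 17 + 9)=876 / 187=4.68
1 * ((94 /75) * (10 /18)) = 0.70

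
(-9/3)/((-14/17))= 51/14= 3.64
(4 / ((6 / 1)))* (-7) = -14 / 3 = -4.67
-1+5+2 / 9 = 38 / 9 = 4.22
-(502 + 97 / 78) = -39253 / 78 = -503.24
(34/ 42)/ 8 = 17/ 168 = 0.10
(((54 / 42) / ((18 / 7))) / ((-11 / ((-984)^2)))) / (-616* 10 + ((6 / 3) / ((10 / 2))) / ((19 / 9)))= 22996080 / 3218501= 7.14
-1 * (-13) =13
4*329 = 1316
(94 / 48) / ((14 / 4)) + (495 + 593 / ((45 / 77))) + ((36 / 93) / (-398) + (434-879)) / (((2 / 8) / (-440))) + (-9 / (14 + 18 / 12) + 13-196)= 6098092022557 / 7772940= 784528.38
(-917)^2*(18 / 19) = 15136002 / 19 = 796631.68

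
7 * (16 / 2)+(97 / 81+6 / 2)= 4876 / 81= 60.20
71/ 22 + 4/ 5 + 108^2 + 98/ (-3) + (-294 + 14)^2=29711669/ 330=90035.36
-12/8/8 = -3/16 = -0.19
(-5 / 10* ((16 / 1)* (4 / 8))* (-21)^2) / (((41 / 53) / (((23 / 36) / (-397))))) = 59731 / 16277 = 3.67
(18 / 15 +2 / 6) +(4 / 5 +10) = 37 / 3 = 12.33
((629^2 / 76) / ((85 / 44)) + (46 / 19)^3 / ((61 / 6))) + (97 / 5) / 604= 681363863815 / 252712996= 2696.20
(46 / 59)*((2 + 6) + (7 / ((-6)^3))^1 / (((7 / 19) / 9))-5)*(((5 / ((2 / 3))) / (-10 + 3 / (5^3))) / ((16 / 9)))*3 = -2.18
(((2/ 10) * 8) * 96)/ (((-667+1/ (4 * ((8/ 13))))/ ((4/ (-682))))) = 49152/ 36369355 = 0.00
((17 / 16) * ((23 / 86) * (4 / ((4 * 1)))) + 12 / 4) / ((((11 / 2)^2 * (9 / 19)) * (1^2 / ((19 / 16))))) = 1631359 / 5993856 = 0.27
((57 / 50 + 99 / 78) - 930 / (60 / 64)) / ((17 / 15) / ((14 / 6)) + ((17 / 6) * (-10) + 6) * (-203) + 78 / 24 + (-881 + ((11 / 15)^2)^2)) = -18235683900 / 67383684199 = -0.27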